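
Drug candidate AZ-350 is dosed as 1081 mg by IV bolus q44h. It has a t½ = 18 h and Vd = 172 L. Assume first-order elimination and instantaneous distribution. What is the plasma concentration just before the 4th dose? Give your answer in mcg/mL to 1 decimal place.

1.4 mcg/mL

f = (1/2)^(τ/t½) = (1/2)^(44/18) ≈ 0.1837.
C₀ = D/Vd = 1081/172 ≈ 6.285 mcg/mL.
Before the 4th dose, 3 doses have been given. Superposition: Cmin = C₀·(f + f² + … + f^3).
≈ 6.285 × (0.1837 + 0.0337 + 0.0062) ≈ 6.285 × 0.2236 ≈ 1.405 mcg/mL.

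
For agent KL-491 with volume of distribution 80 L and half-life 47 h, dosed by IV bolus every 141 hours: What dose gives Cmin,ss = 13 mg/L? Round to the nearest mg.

7280 mg

τ/t½ = 141/47 ≈ 3, so f = (1/2)^(141/47) ≈ 0.125000.
Cmin,ss = (D/Vd)·f/(1−f), so D = Cmin,ss·Vd·(1−f)/f.
D = 13 × 80 × (1−f)/f ≈ 13 × 80 × 7.00000 ≈ 7280.00 mg.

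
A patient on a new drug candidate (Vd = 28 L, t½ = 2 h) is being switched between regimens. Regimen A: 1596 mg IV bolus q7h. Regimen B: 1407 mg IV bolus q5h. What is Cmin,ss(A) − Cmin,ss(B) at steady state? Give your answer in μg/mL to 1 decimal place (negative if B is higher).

Regimen A: f = (1/2)^(7/2) ≈ 0.0884; Cmin,ss = (1596/28)·f/(1−f) ≈ 5.527 μg/mL.
Regimen B: f = (1/2)^(5/2) ≈ 0.1768; Cmin,ss = (1407/28)·f/(1−f) ≈ 10.792 μg/mL.
Difference ≈ 5.527 − 10.792 ≈ -5.265 μg/mL.

-5.3 μg/mL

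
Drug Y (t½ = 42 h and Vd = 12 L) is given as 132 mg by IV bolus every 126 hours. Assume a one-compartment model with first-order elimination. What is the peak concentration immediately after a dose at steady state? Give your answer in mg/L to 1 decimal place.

The dosing interval is 3 half-lives, so f = 2^(−3) = 0.125.
At steady state, R = 1/(1 − 0.125) = 8/7.
Single-dose peak C₀ = D/Vd = 132/12 = 11 mg/L.
Steady-state peak Cmax,ss = C₀·R = 11 × 8/7 ≈ 12.571 mg/L.

12.6 mg/L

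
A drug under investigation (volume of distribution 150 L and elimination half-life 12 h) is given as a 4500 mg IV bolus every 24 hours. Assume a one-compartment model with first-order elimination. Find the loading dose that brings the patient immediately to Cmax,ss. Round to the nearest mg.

6000 mg

f = (1/2)^(24/12) ≈ 0.250000; accumulation ratio R = 1/(1−f) ≈ 1.33333.
Loading dose to hit Cmax,ss on first dose: D_load = D_maint·R ≈ 4500 × 1.33333 ≈ 5999.98 mg.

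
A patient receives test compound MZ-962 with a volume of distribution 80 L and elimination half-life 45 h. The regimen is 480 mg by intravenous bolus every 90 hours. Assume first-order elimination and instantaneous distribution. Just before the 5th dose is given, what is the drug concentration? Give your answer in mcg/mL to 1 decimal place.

2.0 mcg/mL

f = (1/2)^(τ/t½) = (1/2)^(90/45) ≈ 0.2500.
C₀ = D/Vd = 480/80 ≈ 6.000 mcg/mL.
Before the 5th dose, 4 doses have been given. Superposition: Cmin = C₀·(f + f² + … + f^4).
≈ 6.000 × (0.2500 + 0.0625 + 0.0156 + 0.0039) ≈ 6.000 × 0.3320 ≈ 1.992 mcg/mL.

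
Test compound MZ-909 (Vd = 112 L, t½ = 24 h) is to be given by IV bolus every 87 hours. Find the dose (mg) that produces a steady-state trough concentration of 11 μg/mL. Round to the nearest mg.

τ/t½ = 87/24 ≈ 3.625, so f = (1/2)^(87/24) ≈ 0.081052.
Cmin,ss = (D/Vd)·f/(1−f), so D = Cmin,ss·Vd·(1−f)/f.
D = 11 × 112 × (1−f)/f ≈ 11 × 112 × 11.33776 ≈ 13968.12 mg.

13968 mg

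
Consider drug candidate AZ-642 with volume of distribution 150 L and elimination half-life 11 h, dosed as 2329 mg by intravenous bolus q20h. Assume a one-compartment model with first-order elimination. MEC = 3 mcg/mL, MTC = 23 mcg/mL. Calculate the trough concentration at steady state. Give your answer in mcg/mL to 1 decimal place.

6.1 mcg/mL

τ/t½ = 20/11 ≈ 1.8182, so fraction remaining f = (1/2)^(20/11) ≈ 0.2836.
At steady state, accumulation factor R = 1/(1 − e^(−kτ)) ≈ 1.3959.
Single-dose peak C₀ = D/Vd = 2329/150 ≈ 15.527 mcg/mL.
Cmax,ss = C₀/(1 − f) ≈ 15.527/0.7164 ≈ 21.674 mcg/mL.
Steady-state trough Cmin,ss = Cmax,ss·f ≈ 21.674 × 0.2836 ≈ 6.147 mcg/mL.
Trough 6.1 mcg/mL vs MEC 3 mcg/mL: adequate.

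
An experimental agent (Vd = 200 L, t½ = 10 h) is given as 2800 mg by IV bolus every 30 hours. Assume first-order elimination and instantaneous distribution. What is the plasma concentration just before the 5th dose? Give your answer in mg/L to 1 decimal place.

2.0 mg/L

f = (1/2)^(τ/t½) = (1/2)^(30/10) ≈ 0.1250.
C₀ = D/Vd = 2800/200 ≈ 14.000 mg/L.
Before the 5th dose, 4 doses have been given. Superposition: Cmin = C₀·(f + f² + … + f^4).
≈ 14.000 × (0.1250 + 0.0156 + 0.0020 + 0.0002) ≈ 14.000 × 0.1428 ≈ 1.999 mg/L.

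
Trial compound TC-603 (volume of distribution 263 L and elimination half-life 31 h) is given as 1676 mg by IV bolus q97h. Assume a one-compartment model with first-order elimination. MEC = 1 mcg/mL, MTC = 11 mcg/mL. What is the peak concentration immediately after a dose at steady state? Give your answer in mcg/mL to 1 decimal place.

7.2 mcg/mL

Over one 97-h interval, 97/31 ≈ 3.129 half-lives elapse, leaving f ≈ 0.1143 of each dose.
Accumulation ratio R = 1/(1 − f) ≈ 1/0.8857 ≈ 1.1291.
Each bolus raises the concentration by D/Vd = 1676/263 ≈ 6.373 mcg/mL.
Cmax,ss = C₀/(1 − f) ≈ 6.373/0.8857 ≈ 7.195 mcg/mL.
Peak 7.2 mcg/mL vs MTC 11 mcg/mL: below toxic threshold.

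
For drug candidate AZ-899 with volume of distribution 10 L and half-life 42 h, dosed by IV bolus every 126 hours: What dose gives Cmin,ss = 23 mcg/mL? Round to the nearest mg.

1610 mg

τ/t½ = 126/42 ≈ 3, so f = (1/2)^(126/42) ≈ 0.125000.
Cmin,ss = (D/Vd)·f/(1−f), so D = Cmin,ss·Vd·(1−f)/f.
D = 23 × 10 × (1−f)/f ≈ 23 × 10 × 7.00000 ≈ 1610.00 mg.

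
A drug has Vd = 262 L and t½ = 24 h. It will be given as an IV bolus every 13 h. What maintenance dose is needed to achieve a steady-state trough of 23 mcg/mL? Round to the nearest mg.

τ/t½ = 13/24 ≈ 0.54167, so f = (1/2)^(13/24) ≈ 0.686977.
Cmin,ss = (D/Vd)·f/(1−f), so D = Cmin,ss·Vd·(1−f)/f.
D = 23 × 262 × (1−f)/f ≈ 23 × 262 × 0.45565 ≈ 2745.75 mg.

2746 mg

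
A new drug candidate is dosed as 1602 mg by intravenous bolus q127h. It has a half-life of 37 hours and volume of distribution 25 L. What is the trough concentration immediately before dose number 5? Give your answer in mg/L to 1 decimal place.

f = (1/2)^(τ/t½) = (1/2)^(127/37) ≈ 0.0926.
C₀ = D/Vd = 1602/25 ≈ 64.080 mg/L.
Before the 5th dose, 4 doses have been given. Superposition: Cmin = C₀·(f + f² + … + f^4).
≈ 64.080 × (0.0926 + 0.0086 + 0.0008 + 0.0001) ≈ 64.080 × 0.1021 ≈ 6.543 mg/L.

6.5 mg/L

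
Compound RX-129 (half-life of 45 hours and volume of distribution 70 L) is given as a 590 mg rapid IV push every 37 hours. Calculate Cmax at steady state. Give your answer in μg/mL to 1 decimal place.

τ/t½ = 37/45 ≈ 0.82222, so fraction remaining f = (1/2)^(37/45) ≈ 0.5656.
At steady state, accumulation factor R = 1/(1 − e^(−kτ)) ≈ 2.3020.
Each bolus raises the concentration by D/Vd = 590/70 ≈ 8.429 μg/mL.
Cmax,ss = C₀/(1 − f) ≈ 8.429/0.4344 ≈ 19.404 μg/mL.

19.4 μg/mL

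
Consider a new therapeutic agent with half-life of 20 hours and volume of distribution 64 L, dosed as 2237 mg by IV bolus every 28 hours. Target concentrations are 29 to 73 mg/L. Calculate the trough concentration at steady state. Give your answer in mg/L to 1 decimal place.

21.3 mg/L

Over one 28-h interval, 28/20 ≈ 1.4 half-lives elapse, leaving f ≈ 0.3789 of each dose.
Accumulation ratio R = 1/(1 − f) ≈ 1/0.6211 ≈ 1.6100.
Single-dose peak C₀ = D/Vd = 2237/64 ≈ 34.953 mg/L.
Steady-state peak Cmax,ss = C₀·R ≈ 34.953 × 1.6100 ≈ 56.274 mg/L.
One interval later, Cmin,ss = Cmax,ss·e^(−kτ) ≈ 56.274 × 0.3789 ≈ 21.322 mg/L.
Trough 21.3 mg/L vs MEC 29 mg/L: subtherapeutic.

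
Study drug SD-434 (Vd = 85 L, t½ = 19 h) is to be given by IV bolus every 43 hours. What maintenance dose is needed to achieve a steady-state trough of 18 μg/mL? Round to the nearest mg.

τ/t½ = 43/19 ≈ 2.2632, so f = (1/2)^(43/19) ≈ 0.208316.
Cmin,ss = (D/Vd)·f/(1−f), so D = Cmin,ss·Vd·(1−f)/f.
D = 18 × 85 × (1−f)/f ≈ 18 × 85 × 3.80040 ≈ 5814.61 mg.

5815 mg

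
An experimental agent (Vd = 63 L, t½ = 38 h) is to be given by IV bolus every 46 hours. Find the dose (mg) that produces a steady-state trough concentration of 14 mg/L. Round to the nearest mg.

1159 mg

τ/t½ = 46/38 ≈ 1.2105, so f = (1/2)^(46/38) ≈ 0.432111.
Cmin,ss = (D/Vd)·f/(1−f), so D = Cmin,ss·Vd·(1−f)/f.
D = 14 × 63 × (1−f)/f ≈ 14 × 63 × 1.31422 ≈ 1159.14 mg.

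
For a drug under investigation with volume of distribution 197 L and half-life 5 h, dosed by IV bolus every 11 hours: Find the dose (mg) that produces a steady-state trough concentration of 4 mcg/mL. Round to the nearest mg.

τ/t½ = 11/5 ≈ 2.2, so f = (1/2)^(11/5) ≈ 0.217638.
Cmin,ss = (D/Vd)·f/(1−f), so D = Cmin,ss·Vd·(1−f)/f.
D = 4 × 197 × (1−f)/f ≈ 4 × 197 × 3.59479 ≈ 2832.69 mg.

2833 mg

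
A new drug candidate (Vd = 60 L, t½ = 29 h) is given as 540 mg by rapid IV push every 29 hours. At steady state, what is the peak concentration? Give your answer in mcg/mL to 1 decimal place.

τ = 29 h = 1 half-life, so f = (1/2)^1 = 0.5.
Accumulation ratio R = 1/(1 − f) = 1/0.5 = 2/1.
Single-dose peak C₀ = D/Vd = 540/60 = 9 mcg/mL.
Steady-state peak Cmax,ss = C₀·R = 9 × 2/1 ≈ 18.000 mcg/mL.

18.0 mcg/mL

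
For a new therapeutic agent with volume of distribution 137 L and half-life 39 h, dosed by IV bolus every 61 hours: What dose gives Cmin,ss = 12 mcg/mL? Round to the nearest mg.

τ/t½ = 61/39 ≈ 1.5641, so f = (1/2)^(61/39) ≈ 0.338188.
Cmin,ss = (D/Vd)·f/(1−f), so D = Cmin,ss·Vd·(1−f)/f.
D = 12 × 137 × (1−f)/f ≈ 12 × 137 × 1.95694 ≈ 3217.21 mg.

3217 mg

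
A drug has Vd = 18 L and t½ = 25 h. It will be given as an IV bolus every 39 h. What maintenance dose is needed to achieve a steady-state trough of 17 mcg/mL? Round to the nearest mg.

596 mg

τ/t½ = 39/25 ≈ 1.56, so f = (1/2)^(39/25) ≈ 0.339151.
Cmin,ss = (D/Vd)·f/(1−f), so D = Cmin,ss·Vd·(1−f)/f.
D = 17 × 18 × (1−f)/f ≈ 17 × 18 × 1.94854 ≈ 596.25 mg.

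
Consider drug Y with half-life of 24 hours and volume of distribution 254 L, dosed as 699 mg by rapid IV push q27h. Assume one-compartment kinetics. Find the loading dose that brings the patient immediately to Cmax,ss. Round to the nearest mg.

f = (1/2)^(27/24) ≈ 0.458502; accumulation ratio R = 1/(1−f) ≈ 1.84673.
Loading dose to hit Cmax,ss on first dose: D_load = D_maint·R ≈ 699 × 1.84673 ≈ 1290.86 mg.

1291 mg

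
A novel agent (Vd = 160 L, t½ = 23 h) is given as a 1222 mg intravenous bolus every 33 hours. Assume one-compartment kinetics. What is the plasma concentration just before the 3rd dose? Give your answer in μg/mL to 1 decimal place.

f = (1/2)^(τ/t½) = (1/2)^(33/23) ≈ 0.3699.
C₀ = D/Vd = 1222/160 ≈ 7.638 μg/mL.
Before the 3rd dose, 2 doses have been given. Superposition: Cmin = C₀·(f + f²).
≈ 7.638 × (0.3699 + 0.1368) ≈ 7.638 × 0.5067 ≈ 3.870 μg/mL.

3.9 μg/mL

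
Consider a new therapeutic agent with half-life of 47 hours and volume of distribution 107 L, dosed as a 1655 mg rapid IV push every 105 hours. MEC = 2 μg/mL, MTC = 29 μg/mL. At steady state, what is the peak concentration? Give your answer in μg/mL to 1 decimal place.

19.6 μg/mL

Over one 105-h interval, 105/47 ≈ 2.234 half-lives elapse, leaving f ≈ 0.2126 of each dose.
At steady state, accumulation factor R = 1/(1 − e^(−kτ)) ≈ 1.2700.
Single-dose peak C₀ = D/Vd = 1655/107 ≈ 15.467 μg/mL.
Cmax,ss = C₀/(1 − f) ≈ 15.467/0.7874 ≈ 19.643 μg/mL.
Peak 19.6 μg/mL vs MTC 29 μg/mL: below toxic threshold.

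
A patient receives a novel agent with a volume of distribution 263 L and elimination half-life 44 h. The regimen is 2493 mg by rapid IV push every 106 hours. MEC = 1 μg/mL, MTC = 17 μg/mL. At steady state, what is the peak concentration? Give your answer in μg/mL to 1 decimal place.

τ/t½ = 106/44 ≈ 2.4091, so fraction remaining f = (1/2)^(106/44) ≈ 0.1883.
At steady state, accumulation factor R = 1/(1 − e^(−kτ)) ≈ 1.2320.
Each bolus raises the concentration by D/Vd = 2493/263 ≈ 9.479 μg/mL.
Steady-state peak Cmax,ss = C₀·R ≈ 9.479 × 1.2320 ≈ 11.678 μg/mL.
Peak 11.7 μg/mL vs MTC 17 μg/mL: below toxic threshold.

11.7 μg/mL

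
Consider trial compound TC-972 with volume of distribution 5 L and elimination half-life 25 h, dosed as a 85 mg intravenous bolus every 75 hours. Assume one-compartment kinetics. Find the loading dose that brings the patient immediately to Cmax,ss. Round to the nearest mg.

f = (1/2)^(75/25) ≈ 0.125000; accumulation ratio R = 1/(1−f) ≈ 1.14286.
Loading dose to hit Cmax,ss on first dose: D_load = D_maint·R ≈ 85 × 1.14286 ≈ 97.14 mg.

97 mg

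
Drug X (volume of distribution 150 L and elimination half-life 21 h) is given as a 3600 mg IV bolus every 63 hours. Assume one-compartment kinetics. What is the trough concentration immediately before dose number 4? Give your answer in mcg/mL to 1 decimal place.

3.4 mcg/mL

f = (1/2)^(τ/t½) = (1/2)^(63/21) ≈ 0.1250.
C₀ = D/Vd = 3600/150 ≈ 24.000 mcg/mL.
Before the 4th dose, 3 doses have been given. Superposition: Cmin = C₀·(f + f² + … + f^3).
≈ 24.000 × (0.1250 + 0.0156 + 0.0020) ≈ 24.000 × 0.1426 ≈ 3.422 mcg/mL.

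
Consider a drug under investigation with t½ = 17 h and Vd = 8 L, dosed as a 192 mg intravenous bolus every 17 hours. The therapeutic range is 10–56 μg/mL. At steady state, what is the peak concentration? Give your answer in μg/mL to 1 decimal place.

The dosing interval is 1 half-life, so f = 2^(−1) = 0.5.
Accumulation ratio R = 1/(1 − f) = 1/0.5 = 2/1.
Single-dose peak C₀ = D/Vd = 192/8 = 24 μg/mL.
Steady-state peak Cmax,ss = C₀·R = 24 × 2/1 ≈ 48.000 μg/mL.
Peak 48.0 μg/mL vs MTC 56 μg/mL: below toxic threshold.

48.0 μg/mL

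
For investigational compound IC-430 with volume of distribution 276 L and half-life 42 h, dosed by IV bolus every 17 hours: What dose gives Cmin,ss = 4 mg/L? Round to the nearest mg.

τ/t½ = 17/42 ≈ 0.40476, so f = (1/2)^(17/42) ≈ 0.755361.
Cmin,ss = (D/Vd)·f/(1−f), so D = Cmin,ss·Vd·(1−f)/f.
D = 4 × 276 × (1−f)/f ≈ 4 × 276 × 0.32387 ≈ 357.55 mg.

358 mg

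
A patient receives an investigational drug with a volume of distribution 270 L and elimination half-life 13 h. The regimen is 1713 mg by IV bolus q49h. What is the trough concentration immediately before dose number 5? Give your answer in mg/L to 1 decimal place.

f = (1/2)^(τ/t½) = (1/2)^(49/13) ≈ 0.0733.
C₀ = D/Vd = 1713/270 ≈ 6.344 mg/L.
Before the 5th dose, 4 doses have been given. Superposition: Cmin = C₀·(f + f² + … + f^4).
≈ 6.344 × (0.0733 + 0.0054 + 0.0004 + 0.0000) ≈ 6.344 × 0.0791 ≈ 0.502 mg/L.

0.5 mg/L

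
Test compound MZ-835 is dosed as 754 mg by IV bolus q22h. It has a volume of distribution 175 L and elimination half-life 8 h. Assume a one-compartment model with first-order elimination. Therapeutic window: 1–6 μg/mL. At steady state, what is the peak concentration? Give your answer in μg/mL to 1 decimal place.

τ/t½ = 22/8 ≈ 2.75, so fraction remaining f = (1/2)^(22/8) ≈ 0.1487.
Accumulation ratio R = 1/(1 − f) ≈ 1/0.8513 ≈ 1.1747.
Each bolus raises the concentration by D/Vd = 754/175 ≈ 4.309 μg/mL.
Cmax,ss = C₀/(1 − f) ≈ 4.309/0.8513 ≈ 5.062 μg/mL.
Peak 5.1 μg/mL vs MTC 6 μg/mL: below toxic threshold.

5.1 μg/mL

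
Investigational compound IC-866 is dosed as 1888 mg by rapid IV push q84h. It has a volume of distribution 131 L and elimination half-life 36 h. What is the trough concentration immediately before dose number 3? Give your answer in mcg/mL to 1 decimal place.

f = (1/2)^(τ/t½) = (1/2)^(84/36) ≈ 0.1984.
C₀ = D/Vd = 1888/131 ≈ 14.412 mcg/mL.
Before the 3rd dose, 2 doses have been given. Superposition: Cmin = C₀·(f + f²).
≈ 14.412 × (0.1984 + 0.0394) ≈ 14.412 × 0.2378 ≈ 3.427 mcg/mL.

3.4 mcg/mL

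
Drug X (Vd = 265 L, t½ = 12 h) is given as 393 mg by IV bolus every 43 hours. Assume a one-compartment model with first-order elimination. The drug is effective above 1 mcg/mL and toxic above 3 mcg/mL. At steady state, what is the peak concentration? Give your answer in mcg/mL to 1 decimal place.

1.6 mcg/mL

τ/t½ = 43/12 ≈ 3.5833, so fraction remaining f = (1/2)^(43/12) ≈ 0.0834.
At steady state, accumulation factor R = 1/(1 − e^(−kτ)) ≈ 1.0910.
Single-dose peak C₀ = D/Vd = 393/265 ≈ 1.483 mcg/mL.
Steady-state peak Cmax,ss = C₀·R ≈ 1.483 × 1.0910 ≈ 1.618 mcg/mL.
Peak 1.6 mcg/mL vs MTC 3 mcg/mL: below toxic threshold.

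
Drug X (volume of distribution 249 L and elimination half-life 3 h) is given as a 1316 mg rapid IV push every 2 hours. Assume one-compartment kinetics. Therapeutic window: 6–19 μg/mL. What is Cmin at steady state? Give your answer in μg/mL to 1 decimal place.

Over one 2-h interval, 2/3 ≈ 0.66667 half-lives elapse, leaving f ≈ 0.6300 of each dose.
Each bolus raises the concentration by D/Vd = 1316/249 ≈ 5.285 μg/mL.
Steady-state trough Cmin,ss = C₀·f/(1−f) ≈ 5.285 × 0.6300/0.3700 ≈ 8.999 μg/mL.
Trough 9.0 μg/mL vs MEC 6 μg/mL: adequate.

9.0 μg/mL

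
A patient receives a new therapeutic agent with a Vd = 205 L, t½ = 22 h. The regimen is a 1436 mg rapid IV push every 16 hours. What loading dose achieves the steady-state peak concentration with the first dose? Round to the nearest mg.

3627 mg

f = (1/2)^(16/22) ≈ 0.604045; accumulation ratio R = 1/(1−f) ≈ 2.52554.
Loading dose to hit Cmax,ss on first dose: D_load = D_maint·R ≈ 1436 × 2.52554 ≈ 3626.68 mg.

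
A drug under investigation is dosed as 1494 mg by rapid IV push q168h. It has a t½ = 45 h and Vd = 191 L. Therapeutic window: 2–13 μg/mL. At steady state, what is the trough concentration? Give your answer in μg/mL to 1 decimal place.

k = ln2/t½ = ln2/45 ≈ 0.015403 h⁻¹; fraction remaining f = e^(−kτ) = e^(−0.015403×168) ≈ 0.0752.
Accumulation ratio R = 1/(1 − f) ≈ 1/0.9248 ≈ 1.0813.
Each bolus raises the concentration by D/Vd = 1494/191 ≈ 7.822 μg/mL.
Steady-state peak Cmax,ss = C₀·R ≈ 7.822 × 1.0813 ≈ 8.458 μg/mL.
Steady-state trough Cmin,ss = Cmax,ss·f ≈ 8.458 × 0.0752 ≈ 0.636 μg/mL.
Trough 0.6 μg/mL vs MEC 2 μg/mL: subtherapeutic.

0.6 μg/mL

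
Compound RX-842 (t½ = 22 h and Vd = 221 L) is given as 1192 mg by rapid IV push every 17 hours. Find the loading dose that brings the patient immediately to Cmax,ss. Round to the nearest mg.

2874 mg

f = (1/2)^(17/22) ≈ 0.585310; accumulation ratio R = 1/(1−f) ≈ 2.41144.
Loading dose to hit Cmax,ss on first dose: D_load = D_maint·R ≈ 1192 × 2.41144 ≈ 2874.44 mg.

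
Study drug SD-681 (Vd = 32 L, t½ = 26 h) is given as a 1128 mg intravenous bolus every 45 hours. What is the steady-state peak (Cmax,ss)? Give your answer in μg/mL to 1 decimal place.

k = ln2/t½ = ln2/26 ≈ 0.026660 h⁻¹; fraction remaining f = e^(−kτ) = e^(−0.026660×45) ≈ 0.3013.
Accumulation ratio R = 1/(1 − f) ≈ 1/0.6987 ≈ 1.4312.
Single-dose peak C₀ = D/Vd = 1128/32 ≈ 35.250 μg/mL.
Cmax,ss = C₀/(1 − f) ≈ 35.250/0.6987 ≈ 50.451 μg/mL.

50.5 μg/mL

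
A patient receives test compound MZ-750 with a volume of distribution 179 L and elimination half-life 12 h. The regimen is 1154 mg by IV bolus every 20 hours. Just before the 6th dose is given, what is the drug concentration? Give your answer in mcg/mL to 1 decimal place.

f = (1/2)^(τ/t½) = (1/2)^(20/12) ≈ 0.3150.
C₀ = D/Vd = 1154/179 ≈ 6.447 mcg/mL.
Before the 6th dose, 5 doses have been given. Superposition: Cmin = C₀·(f + f² + … + f^5).
≈ 6.447 × (0.3150 + 0.0992 + 0.0313 + 0.0098 + 0.0031) ≈ 6.447 × 0.4584 ≈ 2.955 mcg/mL.

3.0 mcg/mL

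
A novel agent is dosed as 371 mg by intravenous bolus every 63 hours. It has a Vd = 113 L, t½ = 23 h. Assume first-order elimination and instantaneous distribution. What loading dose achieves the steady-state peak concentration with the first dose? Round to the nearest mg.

436 mg

f = (1/2)^(63/23) ≈ 0.149775; accumulation ratio R = 1/(1−f) ≈ 1.17616.
Loading dose to hit Cmax,ss on first dose: D_load = D_maint·R ≈ 371 × 1.17616 ≈ 436.36 mg.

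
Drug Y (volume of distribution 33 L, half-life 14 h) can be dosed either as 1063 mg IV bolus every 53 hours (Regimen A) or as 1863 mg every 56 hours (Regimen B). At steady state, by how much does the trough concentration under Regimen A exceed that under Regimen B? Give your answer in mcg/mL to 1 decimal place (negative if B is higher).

-1.2 mcg/mL

Regimen A: f = (1/2)^(53/14) ≈ 0.0725; Cmin,ss = (1063/33)·f/(1−f) ≈ 2.518 mcg/mL.
Regimen B: f = (1/2)^(56/14) ≈ 0.0625; Cmin,ss = (1863/33)·f/(1−f) ≈ 3.764 mcg/mL.
Difference ≈ 2.518 − 3.764 ≈ -1.246 mcg/mL.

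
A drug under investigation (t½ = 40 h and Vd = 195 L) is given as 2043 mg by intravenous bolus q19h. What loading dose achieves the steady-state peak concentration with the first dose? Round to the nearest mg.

f = (1/2)^(19/40) ≈ 0.719467; accumulation ratio R = 1/(1−f) ≈ 3.56464.
Loading dose to hit Cmax,ss on first dose: D_load = D_maint·R ≈ 2043 × 3.56464 ≈ 7282.56 mg.

7283 mg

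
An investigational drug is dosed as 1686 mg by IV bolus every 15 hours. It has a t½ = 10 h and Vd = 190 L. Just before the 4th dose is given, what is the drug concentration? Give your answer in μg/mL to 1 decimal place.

f = (1/2)^(τ/t½) = (1/2)^(15/10) ≈ 0.3536.
C₀ = D/Vd = 1686/190 ≈ 8.874 μg/mL.
Before the 4th dose, 3 doses have been given. Superposition: Cmin = C₀·(f + f² + … + f^3).
≈ 8.874 × (0.3536 + 0.1250 + 0.0442) ≈ 8.874 × 0.5228 ≈ 4.639 μg/mL.

4.6 μg/mL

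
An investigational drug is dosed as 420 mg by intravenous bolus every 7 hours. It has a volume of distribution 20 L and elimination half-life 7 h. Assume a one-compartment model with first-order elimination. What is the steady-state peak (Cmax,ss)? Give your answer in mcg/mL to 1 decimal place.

The dosing interval is 1 half-life, so f = 2^(−1) = 0.5.
Accumulation ratio R = 1/(1 − f) = 1/0.5 = 2/1.
Single-dose peak C₀ = D/Vd = 420/20 = 21 mcg/mL.
Steady-state peak Cmax,ss = C₀·R = 21 × 2/1 ≈ 42.000 mcg/mL.

42.0 mcg/mL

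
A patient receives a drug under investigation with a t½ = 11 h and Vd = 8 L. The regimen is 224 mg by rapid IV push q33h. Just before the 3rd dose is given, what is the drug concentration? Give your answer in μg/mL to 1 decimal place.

f = (1/2)^(τ/t½) = (1/2)^(33/11) ≈ 0.1250.
C₀ = D/Vd = 224/8 ≈ 28.000 μg/mL.
Before the 3rd dose, 2 doses have been given. Superposition: Cmin = C₀·(f + f²).
≈ 28.000 × (0.1250 + 0.0156) ≈ 28.000 × 0.1406 ≈ 3.937 μg/mL.

3.9 μg/mL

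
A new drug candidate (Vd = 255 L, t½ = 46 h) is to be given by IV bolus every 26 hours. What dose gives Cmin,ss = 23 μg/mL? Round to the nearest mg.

2813 mg

τ/t½ = 26/46 ≈ 0.56522, so f = (1/2)^(26/46) ≈ 0.675854.
Cmin,ss = (D/Vd)·f/(1−f), so D = Cmin,ss·Vd·(1−f)/f.
D = 23 × 255 × (1−f)/f ≈ 23 × 255 × 0.47961 ≈ 2812.91 mg.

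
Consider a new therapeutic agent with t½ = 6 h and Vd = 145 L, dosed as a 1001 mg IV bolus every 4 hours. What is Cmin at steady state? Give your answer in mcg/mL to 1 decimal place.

11.8 mcg/mL

τ/t½ = 4/6 ≈ 0.66667, so fraction remaining f = (1/2)^(4/6) ≈ 0.6300.
Each bolus raises the concentration by D/Vd = 1001/145 ≈ 6.903 mcg/mL.
Steady-state trough Cmin,ss = C₀·f/(1−f) ≈ 6.903 × 0.6300/0.3700 ≈ 11.754 mcg/mL.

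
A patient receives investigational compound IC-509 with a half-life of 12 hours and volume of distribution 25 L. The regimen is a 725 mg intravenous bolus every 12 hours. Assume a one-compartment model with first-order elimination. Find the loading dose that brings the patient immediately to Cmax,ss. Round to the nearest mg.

1450 mg

f = (1/2)^(12/12) ≈ 0.500000; accumulation ratio R = 1/(1−f) ≈ 2.00000.
Loading dose to hit Cmax,ss on first dose: D_load = D_maint·R ≈ 725 × 2.00000 ≈ 1450.00 mg.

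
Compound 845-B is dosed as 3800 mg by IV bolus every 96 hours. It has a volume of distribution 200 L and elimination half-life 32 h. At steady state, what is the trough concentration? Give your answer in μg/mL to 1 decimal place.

τ = 96 h = 3 half-lives, so f = (1/2)^3 = 0.125.
At steady state, R = 1/(1 − 0.125) = 8/7.
Single-dose peak C₀ = D/Vd = 3800/200 = 19 μg/mL.
Steady-state peak Cmax,ss = C₀·R = 19 × 8/7 ≈ 21.714 μg/mL.
Steady-state trough Cmin,ss = Cmax,ss·f ≈ 21.714 × 0.125 ≈ 2.714 μg/mL.

2.7 μg/mL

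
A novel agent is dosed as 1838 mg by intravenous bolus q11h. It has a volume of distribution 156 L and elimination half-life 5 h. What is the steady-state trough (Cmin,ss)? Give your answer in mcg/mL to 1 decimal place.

3.3 mcg/mL

τ/t½ = 11/5 ≈ 2.2, so fraction remaining f = (1/2)^(11/5) ≈ 0.2176.
Accumulation ratio R = 1/(1 − f) ≈ 1/0.7824 ≈ 1.2781.
Each bolus raises the concentration by D/Vd = 1838/156 ≈ 11.782 mcg/mL.
Steady-state peak Cmax,ss = C₀·R ≈ 11.782 × 1.2781 ≈ 15.059 mcg/mL.
One interval later, Cmin,ss = Cmax,ss·e^(−kτ) ≈ 15.059 × 0.2176 ≈ 3.277 mcg/mL.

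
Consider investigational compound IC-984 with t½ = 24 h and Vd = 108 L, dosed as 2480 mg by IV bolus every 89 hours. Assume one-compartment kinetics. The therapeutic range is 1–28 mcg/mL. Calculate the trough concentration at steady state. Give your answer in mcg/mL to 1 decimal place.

k = ln2/t½ = ln2/24 ≈ 0.028881 h⁻¹; fraction remaining f = e^(−kτ) = e^(−0.028881×89) ≈ 0.0765.
Accumulation ratio R = 1/(1 − f) ≈ 1/0.9235 ≈ 1.0828.
Each bolus raises the concentration by D/Vd = 2480/108 ≈ 22.963 mcg/mL.
Steady-state peak Cmax,ss = C₀·R ≈ 22.963 × 1.0828 ≈ 24.864 mcg/mL.
One interval later, Cmin,ss = Cmax,ss·e^(−kτ) ≈ 24.864 × 0.0765 ≈ 1.902 mcg/mL.
Trough 1.9 mcg/mL vs MEC 1 mcg/mL: adequate.

1.9 mcg/mL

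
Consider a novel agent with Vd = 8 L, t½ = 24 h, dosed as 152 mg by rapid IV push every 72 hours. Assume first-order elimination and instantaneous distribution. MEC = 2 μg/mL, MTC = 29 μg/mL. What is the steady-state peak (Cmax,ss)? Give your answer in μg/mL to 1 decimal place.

21.7 μg/mL

The dosing interval is 3 half-lives, so f = 2^(−3) = 0.125.
Accumulation ratio R = 1/(1 − f) = 1/0.875 = 8/7.
Single-dose peak C₀ = D/Vd = 152/8 = 19 μg/mL.
Steady-state peak Cmax,ss = C₀·R = 19 × 8/7 ≈ 21.714 μg/mL.
Peak 21.7 μg/mL vs MTC 29 μg/mL: below toxic threshold.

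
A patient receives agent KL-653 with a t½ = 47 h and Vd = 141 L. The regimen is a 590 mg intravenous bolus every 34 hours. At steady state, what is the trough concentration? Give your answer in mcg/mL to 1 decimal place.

Over one 34-h interval, 34/47 ≈ 0.7234 half-lives elapse, leaving f ≈ 0.6057 of each dose.
Accumulation ratio R = 1/(1 − f) ≈ 1/0.3943 ≈ 2.5361.
Each bolus raises the concentration by D/Vd = 590/141 ≈ 4.184 mcg/mL.
Steady-state peak Cmax,ss = C₀·R ≈ 4.184 × 2.5361 ≈ 10.611 mcg/mL.
Steady-state trough Cmin,ss = Cmax,ss·f ≈ 10.611 × 0.6057 ≈ 6.427 mcg/mL.

6.4 mcg/mL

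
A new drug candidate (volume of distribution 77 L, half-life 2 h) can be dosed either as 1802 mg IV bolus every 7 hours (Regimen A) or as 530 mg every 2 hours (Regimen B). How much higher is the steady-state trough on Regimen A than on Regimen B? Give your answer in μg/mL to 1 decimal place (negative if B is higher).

Regimen A: f = (1/2)^(7/2) ≈ 0.0884; Cmin,ss = (1802/77)·f/(1−f) ≈ 2.269 μg/mL.
Regimen B: f = (1/2)^(2/2) ≈ 0.5000; Cmin,ss = (530/77)·f/(1−f) ≈ 6.883 μg/mL.
Difference ≈ 2.269 − 6.883 ≈ -4.614 μg/mL.

-4.6 μg/mL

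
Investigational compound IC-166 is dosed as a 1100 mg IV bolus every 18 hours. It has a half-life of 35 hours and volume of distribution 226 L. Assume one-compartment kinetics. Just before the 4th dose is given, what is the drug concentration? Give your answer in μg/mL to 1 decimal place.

f = (1/2)^(τ/t½) = (1/2)^(18/35) ≈ 0.7001.
C₀ = D/Vd = 1100/226 ≈ 4.867 μg/mL.
Before the 4th dose, 3 doses have been given. Superposition: Cmin = C₀·(f + f² + … + f^3).
≈ 4.867 × (0.7001 + 0.4901 + 0.3431) ≈ 4.867 × 1.5333 ≈ 7.463 μg/mL.

7.5 μg/mL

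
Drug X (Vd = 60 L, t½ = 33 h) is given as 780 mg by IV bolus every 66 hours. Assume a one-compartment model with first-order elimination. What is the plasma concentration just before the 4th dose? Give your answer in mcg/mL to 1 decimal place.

4.3 mcg/mL

f = (1/2)^(τ/t½) = (1/2)^(66/33) ≈ 0.2500.
C₀ = D/Vd = 780/60 ≈ 13.000 mcg/mL.
Before the 4th dose, 3 doses have been given. Superposition: Cmin = C₀·(f + f² + … + f^3).
≈ 13.000 × (0.2500 + 0.0625 + 0.0156) ≈ 13.000 × 0.3281 ≈ 4.265 mcg/mL.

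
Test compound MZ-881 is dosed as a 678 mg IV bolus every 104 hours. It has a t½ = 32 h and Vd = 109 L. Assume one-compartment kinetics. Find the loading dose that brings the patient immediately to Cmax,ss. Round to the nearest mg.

f = (1/2)^(104/32) ≈ 0.105112; accumulation ratio R = 1/(1−f) ≈ 1.11746.
Loading dose to hit Cmax,ss on first dose: D_load = D_maint·R ≈ 678 × 1.11746 ≈ 757.64 mg.

758 mg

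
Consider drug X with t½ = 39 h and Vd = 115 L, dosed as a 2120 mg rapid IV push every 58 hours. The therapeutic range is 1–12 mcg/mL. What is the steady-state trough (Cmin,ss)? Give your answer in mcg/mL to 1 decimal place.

Over one 58-h interval, 58/39 ≈ 1.4872 half-lives elapse, leaving f ≈ 0.3567 of each dose.
At steady state, accumulation factor R = 1/(1 − e^(−kτ)) ≈ 1.5545.
Single-dose peak C₀ = D/Vd = 2120/115 ≈ 18.435 mcg/mL.
Cmax,ss = C₀/(1 − f) ≈ 18.435/0.6433 ≈ 28.657 mcg/mL.
One interval later, Cmin,ss = Cmax,ss·e^(−kτ) ≈ 28.657 × 0.3567 ≈ 10.222 mcg/mL.
Trough 10.2 mcg/mL vs MEC 1 mcg/mL: adequate.

10.2 mcg/mL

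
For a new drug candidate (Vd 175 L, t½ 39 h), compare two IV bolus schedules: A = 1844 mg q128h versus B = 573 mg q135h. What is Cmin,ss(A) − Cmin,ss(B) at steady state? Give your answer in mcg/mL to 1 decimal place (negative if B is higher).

0.9 mcg/mL

Regimen A: f = (1/2)^(128/39) ≈ 0.1028; Cmin,ss = (1844/175)·f/(1−f) ≈ 1.207 mcg/mL.
Regimen B: f = (1/2)^(135/39) ≈ 0.0908; Cmin,ss = (573/175)·f/(1−f) ≈ 0.327 mcg/mL.
Difference ≈ 1.207 − 0.327 ≈ 0.880 mcg/mL.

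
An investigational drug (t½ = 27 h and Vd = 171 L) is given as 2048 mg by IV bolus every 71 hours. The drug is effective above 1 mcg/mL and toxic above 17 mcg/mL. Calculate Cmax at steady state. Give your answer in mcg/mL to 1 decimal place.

14.3 mcg/mL

Over one 71-h interval, 71/27 ≈ 2.6296 half-lives elapse, leaving f ≈ 0.1616 of each dose.
At steady state, accumulation factor R = 1/(1 − e^(−kτ)) ≈ 1.1927.
Single-dose peak C₀ = D/Vd = 2048/171 ≈ 11.977 mcg/mL.
Steady-state peak Cmax,ss = C₀·R ≈ 11.977 × 1.1927 ≈ 14.285 mcg/mL.
Peak 14.3 mcg/mL vs MTC 17 mcg/mL: below toxic threshold.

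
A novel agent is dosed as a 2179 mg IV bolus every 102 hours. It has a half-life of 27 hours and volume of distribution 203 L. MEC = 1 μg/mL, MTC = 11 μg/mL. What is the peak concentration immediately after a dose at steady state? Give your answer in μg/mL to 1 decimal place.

11.6 μg/mL

Over one 102-h interval, 102/27 ≈ 3.7778 half-lives elapse, leaving f ≈ 0.0729 of each dose.
At steady state, accumulation factor R = 1/(1 − e^(−kτ)) ≈ 1.0786.
Each bolus raises the concentration by D/Vd = 2179/203 ≈ 10.734 μg/mL.
Steady-state peak Cmax,ss = C₀·R ≈ 10.734 × 1.0786 ≈ 11.578 μg/mL.
Peak 11.6 μg/mL vs MTC 11 μg/mL: exceeds toxic threshold.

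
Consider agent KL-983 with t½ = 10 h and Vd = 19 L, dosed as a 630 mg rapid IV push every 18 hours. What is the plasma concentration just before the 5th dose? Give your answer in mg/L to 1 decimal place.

f = (1/2)^(τ/t½) = (1/2)^(18/10) ≈ 0.2872.
C₀ = D/Vd = 630/19 ≈ 33.158 mg/L.
Before the 5th dose, 4 doses have been given. Superposition: Cmin = C₀·(f + f² + … + f^4).
≈ 33.158 × (0.2872 + 0.0825 + 0.0237 + 0.0068) ≈ 33.158 × 0.4002 ≈ 13.270 mg/L.

13.3 mg/L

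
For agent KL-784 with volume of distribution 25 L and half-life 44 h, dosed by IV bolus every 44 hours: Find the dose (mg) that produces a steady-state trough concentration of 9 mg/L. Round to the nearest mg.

225 mg

τ/t½ = 44/44 ≈ 1, so f = (1/2)^(44/44) ≈ 0.500000.
Cmin,ss = (D/Vd)·f/(1−f), so D = Cmin,ss·Vd·(1−f)/f.
D = 9 × 25 × (1−f)/f ≈ 9 × 25 × 1.00000 ≈ 225.00 mg.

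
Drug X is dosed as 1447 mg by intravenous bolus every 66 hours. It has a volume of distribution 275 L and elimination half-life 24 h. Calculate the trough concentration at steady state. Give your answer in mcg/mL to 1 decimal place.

0.9 mcg/mL

τ/t½ = 66/24 ≈ 2.75, so fraction remaining f = (1/2)^(66/24) ≈ 0.1487.
Accumulation ratio R = 1/(1 − f) ≈ 1/0.8513 ≈ 1.1747.
Each bolus raises the concentration by D/Vd = 1447/275 ≈ 5.262 mcg/mL.
Steady-state peak Cmax,ss = C₀·R ≈ 5.262 × 1.1747 ≈ 6.181 mcg/mL.
One interval later, Cmin,ss = Cmax,ss·e^(−kτ) ≈ 6.181 × 0.1487 ≈ 0.919 mcg/mL.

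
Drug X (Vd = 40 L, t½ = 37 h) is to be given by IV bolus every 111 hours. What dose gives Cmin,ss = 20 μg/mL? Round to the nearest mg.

τ/t½ = 111/37 ≈ 3, so f = (1/2)^(111/37) ≈ 0.125000.
Cmin,ss = (D/Vd)·f/(1−f), so D = Cmin,ss·Vd·(1−f)/f.
D = 20 × 40 × (1−f)/f ≈ 20 × 40 × 7.00000 ≈ 5600.00 mg.

5600 mg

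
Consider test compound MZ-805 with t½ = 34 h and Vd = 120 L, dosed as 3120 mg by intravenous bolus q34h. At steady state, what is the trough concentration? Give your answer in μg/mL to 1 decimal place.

τ = 34 h = 1 half-life, so f = (1/2)^1 = 0.5.
Accumulation ratio R = 1/(1 − f) = 1/0.5 = 2/1.
Single-dose peak C₀ = D/Vd = 3120/120 = 26 μg/mL.
Steady-state peak Cmax,ss = C₀·R = 26 × 2/1 ≈ 52.000 μg/mL.
Steady-state trough Cmin,ss = Cmax,ss·f ≈ 52.000 × 0.5 ≈ 26.000 μg/mL.

26.0 μg/mL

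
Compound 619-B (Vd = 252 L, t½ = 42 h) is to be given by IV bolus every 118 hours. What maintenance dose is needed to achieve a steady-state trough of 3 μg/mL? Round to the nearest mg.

τ/t½ = 118/42 ≈ 2.8095, so f = (1/2)^(118/42) ≈ 0.142643.
Cmin,ss = (D/Vd)·f/(1−f), so D = Cmin,ss·Vd·(1−f)/f.
D = 3 × 252 × (1−f)/f ≈ 3 × 252 × 6.01051 ≈ 4543.95 mg.

4544 mg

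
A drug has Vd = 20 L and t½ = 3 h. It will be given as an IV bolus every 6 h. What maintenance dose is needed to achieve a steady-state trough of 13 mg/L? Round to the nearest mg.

τ/t½ = 6/3 ≈ 2, so f = (1/2)^(6/3) ≈ 0.250000.
Cmin,ss = (D/Vd)·f/(1−f), so D = Cmin,ss·Vd·(1−f)/f.
D = 13 × 20 × (1−f)/f ≈ 13 × 20 × 3.00000 ≈ 780.00 mg.

780 mg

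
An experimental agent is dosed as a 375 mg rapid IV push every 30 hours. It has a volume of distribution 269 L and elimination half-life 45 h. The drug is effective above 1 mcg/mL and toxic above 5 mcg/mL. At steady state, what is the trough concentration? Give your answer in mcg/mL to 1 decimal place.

τ/t½ = 30/45 ≈ 0.66667, so fraction remaining f = (1/2)^(30/45) ≈ 0.6300.
Each bolus raises the concentration by D/Vd = 375/269 ≈ 1.394 mcg/mL.
Steady-state trough Cmin,ss = C₀·f/(1−f) ≈ 1.394 × 0.6300/0.3700 ≈ 2.374 mcg/mL.
Trough 2.4 mcg/mL vs MEC 1 mcg/mL: adequate.

2.4 mcg/mL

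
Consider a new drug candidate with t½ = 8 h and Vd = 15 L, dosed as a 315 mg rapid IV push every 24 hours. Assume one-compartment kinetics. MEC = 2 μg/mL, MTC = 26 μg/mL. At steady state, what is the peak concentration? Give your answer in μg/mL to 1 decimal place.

The dosing interval is 3 half-lives, so f = 2^(−3) = 0.125.
Accumulation ratio R = 1/(1 − f) = 1/0.875 = 8/7.
Single-dose peak C₀ = D/Vd = 315/15 = 21 μg/mL.
Steady-state peak Cmax,ss = C₀·R = 21 × 8/7 ≈ 24.000 μg/mL.
Peak 24.0 μg/mL vs MTC 26 μg/mL: below toxic threshold.

24.0 μg/mL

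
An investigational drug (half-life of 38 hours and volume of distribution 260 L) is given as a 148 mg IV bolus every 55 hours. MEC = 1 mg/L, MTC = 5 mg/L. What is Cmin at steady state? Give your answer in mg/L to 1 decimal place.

Over one 55-h interval, 55/38 ≈ 1.4474 half-lives elapse, leaving f ≈ 0.3667 of each dose.
Accumulation ratio R = 1/(1 − f) ≈ 1/0.6333 ≈ 1.5790.
Single-dose peak C₀ = D/Vd = 148/260 ≈ 0.569 mg/L.
Cmax,ss = C₀/(1 − f) ≈ 0.569/0.6333 ≈ 0.898 mg/L.
Steady-state trough Cmin,ss = Cmax,ss·f ≈ 0.898 × 0.3667 ≈ 0.329 mg/L.
Trough 0.3 mg/L vs MEC 1 mg/L: subtherapeutic.

0.3 mg/L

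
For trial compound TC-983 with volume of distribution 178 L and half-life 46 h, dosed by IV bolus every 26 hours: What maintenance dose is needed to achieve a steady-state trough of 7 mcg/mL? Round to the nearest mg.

τ/t½ = 26/46 ≈ 0.56522, so f = (1/2)^(26/46) ≈ 0.675854.
Cmin,ss = (D/Vd)·f/(1−f), so D = Cmin,ss·Vd·(1−f)/f.
D = 7 × 178 × (1−f)/f ≈ 7 × 178 × 0.47961 ≈ 597.59 mg.

598 mg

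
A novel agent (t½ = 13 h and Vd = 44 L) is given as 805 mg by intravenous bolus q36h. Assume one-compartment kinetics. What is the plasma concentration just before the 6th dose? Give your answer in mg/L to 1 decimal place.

f = (1/2)^(τ/t½) = (1/2)^(36/13) ≈ 0.1467.
C₀ = D/Vd = 805/44 ≈ 18.295 mg/L.
Before the 6th dose, 5 doses have been given. Superposition: Cmin = C₀·(f + f² + … + f^5).
≈ 18.295 × (0.1467 + 0.0215 + 0.0032 + 0.0005 + 0.0001) ≈ 18.295 × 0.1720 ≈ 3.147 mg/L.

3.1 mg/L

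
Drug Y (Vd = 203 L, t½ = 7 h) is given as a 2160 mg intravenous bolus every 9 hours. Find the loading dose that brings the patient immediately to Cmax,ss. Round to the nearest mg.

f = (1/2)^(9/7) ≈ 0.410168; accumulation ratio R = 1/(1−f) ≈ 1.69540.
Loading dose to hit Cmax,ss on first dose: D_load = D_maint·R ≈ 2160 × 1.69540 ≈ 3662.06 mg.

3662 mg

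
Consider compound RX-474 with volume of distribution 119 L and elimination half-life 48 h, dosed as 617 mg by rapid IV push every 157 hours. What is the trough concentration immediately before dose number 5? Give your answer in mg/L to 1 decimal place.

f = (1/2)^(τ/t½) = (1/2)^(157/48) ≈ 0.1036.
C₀ = D/Vd = 617/119 ≈ 5.185 mg/L.
Before the 5th dose, 4 doses have been given. Superposition: Cmin = C₀·(f + f² + … + f^4).
≈ 5.185 × (0.1036 + 0.0107 + 0.0011 + 0.0001) ≈ 5.185 × 0.1155 ≈ 0.599 mg/L.

0.6 mg/L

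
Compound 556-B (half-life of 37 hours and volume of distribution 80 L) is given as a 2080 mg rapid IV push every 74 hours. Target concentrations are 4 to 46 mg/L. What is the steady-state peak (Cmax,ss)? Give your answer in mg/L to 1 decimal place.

The dosing interval is 2 half-lives, so f = 2^(−2) = 0.25.
At steady state, R = 1/(1 − 0.25) = 4/3.
Single-dose peak C₀ = D/Vd = 2080/80 = 26 mg/L.
Steady-state peak Cmax,ss = C₀·R = 26 × 4/3 ≈ 34.667 mg/L.
Peak 34.7 mg/L vs MTC 46 mg/L: below toxic threshold.

34.7 mg/L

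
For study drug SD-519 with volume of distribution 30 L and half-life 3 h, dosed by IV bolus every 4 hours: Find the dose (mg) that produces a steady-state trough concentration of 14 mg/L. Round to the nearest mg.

τ/t½ = 4/3 ≈ 1.3333, so f = (1/2)^(4/3) ≈ 0.396850.
Cmin,ss = (D/Vd)·f/(1−f), so D = Cmin,ss·Vd·(1−f)/f.
D = 14 × 30 × (1−f)/f ≈ 14 × 30 × 1.51984 ≈ 638.33 mg.

638 mg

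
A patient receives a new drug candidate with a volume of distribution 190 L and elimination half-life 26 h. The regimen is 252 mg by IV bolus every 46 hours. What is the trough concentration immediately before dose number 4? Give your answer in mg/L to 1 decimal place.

f = (1/2)^(τ/t½) = (1/2)^(46/26) ≈ 0.2934.
C₀ = D/Vd = 252/190 ≈ 1.326 mg/L.
Before the 4th dose, 3 doses have been given. Superposition: Cmin = C₀·(f + f² + … + f^3).
≈ 1.326 × (0.2934 + 0.0861 + 0.0253) ≈ 1.326 × 0.4048 ≈ 0.537 mg/L.

0.5 mg/L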